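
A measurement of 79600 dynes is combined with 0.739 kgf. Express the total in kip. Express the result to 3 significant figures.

0.00181 kip

79600 dyn = 0.000178948 kip and 0.739 kgf = 0.00162922 kip.
0.000178948 + 0.00162922 ≈ 0.00181 kip.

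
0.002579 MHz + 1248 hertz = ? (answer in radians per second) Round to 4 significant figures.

24050 rad/s

0.002579 MHz = 16204.3 rad/s and 1248 Hz = 7841.42 rad/s.
16204.3 + 7841.42 ≈ 24050 rad/s.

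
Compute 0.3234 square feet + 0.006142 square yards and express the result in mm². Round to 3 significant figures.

0.3234 ft² = 30044.8 mm² and 0.006142 yd² = 5135.49 mm².
30044.8 + 5135.49 ≈ 35200 mm².

35200 square millimeters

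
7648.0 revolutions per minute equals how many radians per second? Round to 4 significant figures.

1 rpm = 0.104720 rad/s.
7648.0 × 0.104720 ≈ 800.9 rad/s.

800.9 rad/s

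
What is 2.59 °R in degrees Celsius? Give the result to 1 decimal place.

-271.7 degrees Celsius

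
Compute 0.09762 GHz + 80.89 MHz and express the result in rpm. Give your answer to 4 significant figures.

1.071 × 10^10 revolutions per minute

0.09762 GHz = 5.85720 × 10^9 rpm and 80.89 MHz = 4.85340 × 10^9 rpm.
5.85720 × 10^9 + 4.85340 × 10^9 ≈ 1.071 × 10^10 rpm.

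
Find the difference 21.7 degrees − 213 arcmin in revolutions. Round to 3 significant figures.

21.7 ° = 0.0602778 rev and 213 arcmin = 0.00986111 rev.
0.0602778 − 0.00986111 ≈ 0.0504 rev.

0.0504 rev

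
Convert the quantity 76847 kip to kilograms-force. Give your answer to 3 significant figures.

3.49 × 10^7 kilograms-force

1 kip = 453.592 kgf.
Thus 76847 × 453.592 ≈ 3.49 × 10^7 kgf.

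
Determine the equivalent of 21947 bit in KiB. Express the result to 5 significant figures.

2.6791 KiB

1 bit = 0.000122070 kibibytes.
So 21947 × 0.000122070 ≈ 2.6791 KiB.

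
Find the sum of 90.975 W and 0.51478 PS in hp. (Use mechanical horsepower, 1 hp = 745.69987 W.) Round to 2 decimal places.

0.63 hp

90.975 W = 0.121999 hp and 0.51478 PS = 0.507738 hp.
0.121999 + 0.507738 ≈ 0.63 hp.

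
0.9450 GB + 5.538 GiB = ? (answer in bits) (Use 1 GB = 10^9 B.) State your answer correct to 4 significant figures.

5.513 × 10^10 bits

0.9450 GB = 7.56000 × 10^9 bit and 5.538 GiB = 4.75711 × 10^10 bit.
7.56000 × 10^9 + 4.75711 × 10^10 ≈ 5.513 × 10^10 bit.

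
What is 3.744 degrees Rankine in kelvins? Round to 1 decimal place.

°R = K × 9/5.
Applying the formula gives 2.1 K.

2.1 K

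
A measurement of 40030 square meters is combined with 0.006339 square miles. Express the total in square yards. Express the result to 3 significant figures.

40030 m² = 47875.5 yd² and 0.006339 mi² = 19635.7 yd².
47875.5 + 19635.7 ≈ 67500 yd².

67500 yd²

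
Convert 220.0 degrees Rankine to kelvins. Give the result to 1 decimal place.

122.2 kelvins

°R = K × 9/5.
Applying the formula gives 122.2 K.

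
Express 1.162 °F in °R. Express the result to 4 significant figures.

460.8 degrees Rankine

°R = °F + 459.67.
Applying the formula gives 460.8 °R.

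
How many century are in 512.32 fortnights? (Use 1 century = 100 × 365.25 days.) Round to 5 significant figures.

1 fortnight = 0.000383299 centuries.
So 512.32 × 0.000383299 ≈ 0.19637 century.

0.19637 century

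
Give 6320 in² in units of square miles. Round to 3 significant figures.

1.57 × 10^-6 square miles

1 square inch = 2.49098 × 10^-10 square miles.
6320 × 2.49098 × 10^-10 ≈ 1.57 × 10^-6 mi².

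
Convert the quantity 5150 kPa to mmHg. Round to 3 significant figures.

1 kilopascal = 7.50062 mmHg.
Thus 5150 × 7.50062 ≈ 38600 mmHg.

38600 mmHg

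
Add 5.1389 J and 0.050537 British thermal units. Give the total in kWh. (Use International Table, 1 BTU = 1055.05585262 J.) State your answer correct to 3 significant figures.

1.62 × 10^-5 kilowatt-hours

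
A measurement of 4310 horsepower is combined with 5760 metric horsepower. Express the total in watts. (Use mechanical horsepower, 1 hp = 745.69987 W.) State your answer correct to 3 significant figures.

7.45e+6 watts

4310 hp = 3.21397e+6 W and 5760 PS = 4.23647e+6 W.
3.21397e+6 + 4.23647e+6 ≈ 7.45e+6 W.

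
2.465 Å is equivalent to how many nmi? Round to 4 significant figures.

1 angstrom = 5.39957e-14 nmi.
So 2.465 × 5.39957e-14 ≈ 1.331e-13 nmi.

1.331e-13 nautical miles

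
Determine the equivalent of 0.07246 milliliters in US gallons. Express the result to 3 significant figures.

1.91e-5 US gallons

1 milliliter = 0.000264172 US gallons.
Then 0.07246 × 0.000264172 ≈ 1.91e-5 US gal.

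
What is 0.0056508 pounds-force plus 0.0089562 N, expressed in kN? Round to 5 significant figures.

0.0056508 lbf = 2.51360 × 10^-5 kN and 0.0089562 N = 8.95620 × 10^-6 kN.
2.51360 × 10^-5 + 8.95620 × 10^-6 ≈ 3.4092 × 10^-5 kN.

3.4092 × 10^-5 kilonewtons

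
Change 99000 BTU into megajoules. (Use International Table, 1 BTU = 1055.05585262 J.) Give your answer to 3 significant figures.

1 British thermal unit = 0.00105506 megajoules.
Thus 99000 × 0.00105506 ≈ 104 MJ.

104 megajoules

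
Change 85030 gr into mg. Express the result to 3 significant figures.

1 grain = 64.7989 mg.
So 85030 × 64.7989 ≈ 5.51e+6 mg.

5.51e+6 milligrams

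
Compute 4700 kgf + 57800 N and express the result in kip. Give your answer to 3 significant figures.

4700 kgf = 10.3617 kip and 57800 N = 12.9940 kip.
10.3617 + 12.9940 ≈ 23.4 kip.

23.4 kip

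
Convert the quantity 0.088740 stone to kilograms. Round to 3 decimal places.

0.564 kg

1 stone = 6.35029 kg.
0.088740 × 6.35029 ≈ 0.564 kg.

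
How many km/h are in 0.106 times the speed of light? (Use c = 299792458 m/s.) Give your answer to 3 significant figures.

1.14e+8 km/h

1 c = 1.07925e+9 kilometers per hour.
Then 0.106 × 1.07925e+9 ≈ 1.14e+8 km/h.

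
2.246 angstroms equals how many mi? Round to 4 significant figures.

1 Å = 6.21371 × 10^-14 mi.
So 2.246 × 6.21371 × 10^-14 ≈ 1.396 × 10^-13 mi.

1.396 × 10^-13 mi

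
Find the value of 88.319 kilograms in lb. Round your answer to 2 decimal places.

194.71 lb

1 kilogram = 2.20462 lb.
88.319 × 2.20462 ≈ 194.71 lb.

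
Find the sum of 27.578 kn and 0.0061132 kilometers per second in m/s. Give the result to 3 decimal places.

20.301 m/s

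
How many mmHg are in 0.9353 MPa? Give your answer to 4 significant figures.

7015 mmHg

1 megapascal = 7500.62 millimeters of mercury.
0.9353 × 7500.62 ≈ 7015 mmHg.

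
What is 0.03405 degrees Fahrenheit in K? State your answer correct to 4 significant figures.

255.4 K

K = (°F + 459.67) × 5/9.
Applying the formula gives 255.4 K.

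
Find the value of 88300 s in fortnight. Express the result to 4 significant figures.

0.07300 fortnight

1 second = 8.26720e-7 fortnights.
Thus 88300 × 8.26720e-7 ≈ 0.07300 fortnight.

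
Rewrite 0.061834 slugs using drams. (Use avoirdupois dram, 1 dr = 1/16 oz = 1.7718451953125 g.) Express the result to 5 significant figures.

1 slug = 8236.56 dr.
Thus 0.061834 × 8236.56 ≈ 509.30 dr.

509.30 drams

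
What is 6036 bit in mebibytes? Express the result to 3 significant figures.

0.000720 MiB

1 bit = 1.19209e-7 MiB.
Thus 6036 × 1.19209e-7 ≈ 0.000720 MiB.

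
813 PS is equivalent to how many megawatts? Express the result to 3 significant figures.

0.598 MW

1 metric horsepower = 0.000735499 MW.
So 813 × 0.000735499 ≈ 0.598 MW.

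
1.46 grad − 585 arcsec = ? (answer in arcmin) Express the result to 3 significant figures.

1.46 grad = 78.8400 arcmin and 585 arcsec = 9.75000 arcmin.
78.8400 − 9.75000 ≈ 69.1 arcmin.

69.1 arcmin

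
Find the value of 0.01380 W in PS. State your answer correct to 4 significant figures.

1.876 × 10^-5 metric horsepower

1 W = 0.00135962 PS.
Thus 0.01380 × 0.00135962 ≈ 1.876 × 10^-5 PS.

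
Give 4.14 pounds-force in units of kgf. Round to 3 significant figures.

1 lbf = 0.453592 kgf.
Thus 4.14 × 0.453592 ≈ 1.88 kgf.

1.88 kgf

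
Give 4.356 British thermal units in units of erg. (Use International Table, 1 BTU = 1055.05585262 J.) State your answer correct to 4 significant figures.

1 British thermal unit = 1.05506e+10 erg.
So 4.356 × 1.05506e+10 ≈ 4.596e+10 erg.

4.596e+10 ergs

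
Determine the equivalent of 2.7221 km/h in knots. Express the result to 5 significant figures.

1 kilometer per hour = 0.539957 kn.
2.7221 × 0.539957 ≈ 1.4698 kn.

1.4698 knots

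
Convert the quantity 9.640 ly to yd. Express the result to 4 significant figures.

9.974e+16 yd

1 light-year = 1.03464e+16 yd.
Thus 9.640 × 1.03464e+16 ≈ 9.974e+16 yd.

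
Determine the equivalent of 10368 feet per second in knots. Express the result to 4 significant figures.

1 foot per second = 0.592484 knots.
Thus 10368 × 0.592484 ≈ 6143 kn.

6143 kn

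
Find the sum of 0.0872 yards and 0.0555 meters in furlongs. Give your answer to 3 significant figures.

0.0872 yd = 0.000396364 furlong and 0.0555 m = 0.000275889 furlong.
0.000396364 + 0.000275889 ≈ 0.000672 furlong.

0.000672 furlongs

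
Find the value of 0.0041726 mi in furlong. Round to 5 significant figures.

0.033381 furlong

1 mi = 8.00000 furlong.
0.0041726 × 8.00000 ≈ 0.033381 furlong.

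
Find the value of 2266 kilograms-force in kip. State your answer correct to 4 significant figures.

4.996 kip

1 kilogram-force = 0.00220462 kips.
Then 2266 × 0.00220462 ≈ 4.996 kip.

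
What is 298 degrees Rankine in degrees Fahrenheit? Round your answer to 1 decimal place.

°R = °F + 459.67.
Applying the formula gives -161.7 °F.

-161.7 °F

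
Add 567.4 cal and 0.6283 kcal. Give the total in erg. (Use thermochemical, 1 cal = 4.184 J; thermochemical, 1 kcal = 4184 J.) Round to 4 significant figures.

5.003e+10 erg

567.4 cal = 2.37400e+10 erg and 0.6283 kcal = 2.62881e+10 erg.
2.37400e+10 + 2.62881e+10 ≈ 5.003e+10 erg.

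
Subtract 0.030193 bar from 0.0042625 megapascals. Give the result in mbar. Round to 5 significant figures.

12.432 mbar

0.0042625 MPa = 42.6250 mbar and 0.030193 bar = 30.1930 mbar.
42.6250 − 30.1930 ≈ 12.432 mbar.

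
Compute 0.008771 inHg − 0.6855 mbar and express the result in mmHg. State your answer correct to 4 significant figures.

0.008771 inHg = 0.222783 mmHg and 0.6855 mbar = 0.514167 mmHg.
0.222783 − 0.514167 ≈ -0.2914 mmHg.

-0.2914 mmHg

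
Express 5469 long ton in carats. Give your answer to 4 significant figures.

2.778 × 10^10 ct

1 long ton = 5.08023 × 10^6 ct.
So 5469 × 5.08023 × 10^6 ≈ 2.778 × 10^10 ct.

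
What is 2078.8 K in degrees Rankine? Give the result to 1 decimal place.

3741.8 °R

°R = K × 9/5.
Applying the formula gives 3741.8 °R.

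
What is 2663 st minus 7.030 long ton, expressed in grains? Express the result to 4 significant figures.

2663 st = 2.60974 × 10^8 gr and 7.030 long ton = 1.10230 × 10^8 gr.
2.60974 × 10^8 − 1.10230 × 10^8 ≈ 1.507 × 10^8 gr.

1.507 × 10^8 gr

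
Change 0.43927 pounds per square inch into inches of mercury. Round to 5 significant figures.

0.89436 inHg

1 pound per square inch = 2.03602 inHg.
So 0.43927 × 2.03602 ≈ 0.89436 inHg.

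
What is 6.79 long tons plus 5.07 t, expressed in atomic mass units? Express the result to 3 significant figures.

7.21e+30 u

6.79 long ton = 4.15465e+30 u and 5.07 t = 3.05323e+30 u.
4.15465e+30 + 3.05323e+30 ≈ 7.21e+30 u.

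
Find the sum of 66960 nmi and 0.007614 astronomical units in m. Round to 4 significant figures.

1.263 × 10^9 m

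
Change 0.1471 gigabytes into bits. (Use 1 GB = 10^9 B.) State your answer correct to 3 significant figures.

1 GB = 8.00000e+9 bit.
So 0.1471 × 8.00000e+9 ≈ 1.18e+9 bit.

1.18e+9 bits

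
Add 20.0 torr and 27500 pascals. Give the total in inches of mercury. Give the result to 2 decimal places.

8.91 inches of mercury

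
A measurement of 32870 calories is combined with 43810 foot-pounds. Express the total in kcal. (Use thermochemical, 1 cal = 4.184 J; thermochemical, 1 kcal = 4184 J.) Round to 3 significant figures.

47.1 kcal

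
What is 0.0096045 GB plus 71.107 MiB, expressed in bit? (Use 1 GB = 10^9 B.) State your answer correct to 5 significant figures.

6.7332 × 10^8 bits

0.0096045 GB = 7.683600 × 10^7 bit and 71.107 MiB = 5.964887 × 10^8 bit.
7.683600 × 10^7 + 5.964887 × 10^8 ≈ 6.7332 × 10^8 bit.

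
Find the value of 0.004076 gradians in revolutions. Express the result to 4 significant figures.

1 grad = 0.00250000 revolutions.
Thus 0.004076 × 0.00250000 ≈ 1.019e-5 rev.

1.019e-5 revolutions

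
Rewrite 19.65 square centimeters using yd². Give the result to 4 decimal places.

0.0024 yd²

1 square centimeter = 0.000119599 square yards.
19.65 × 0.000119599 ≈ 0.0024 yd².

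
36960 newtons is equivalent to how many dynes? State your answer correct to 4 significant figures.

3.696 × 10^9 dyn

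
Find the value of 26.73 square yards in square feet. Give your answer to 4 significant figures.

240.6 ft²

1 square yard = 9.00000 ft².
So 26.73 × 9.00000 ≈ 240.6 ft².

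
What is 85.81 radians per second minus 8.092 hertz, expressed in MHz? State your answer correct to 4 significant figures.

5.565e-6 MHz

85.81 rad/s = 1.36571e-5 MHz and 8.092 Hz = 8.09200e-6 MHz.
1.36571e-5 − 8.09200e-6 ≈ 5.565e-6 MHz.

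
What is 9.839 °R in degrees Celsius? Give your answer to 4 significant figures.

°R = (°C + 273.15) × 9/5.
Applying the formula gives -267.7 °C.

-267.7 °C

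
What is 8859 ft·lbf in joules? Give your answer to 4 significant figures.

1 ft·lbf = 1.35582 J.
Then 8859 × 1.35582 ≈ 12010 J.

12010 joules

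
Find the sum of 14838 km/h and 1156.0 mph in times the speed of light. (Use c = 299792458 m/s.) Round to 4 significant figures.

1.547e-5 c

14838 km/h = 1.37484e-5 c and 1156.0 mph = 1.72379e-6 c.
1.37484e-5 + 1.72379e-6 ≈ 1.547e-5 c.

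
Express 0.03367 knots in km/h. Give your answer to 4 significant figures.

1 kn = 1.85200 km/h.
Then 0.03367 × 1.85200 ≈ 0.06236 km/h.

0.06236 km/h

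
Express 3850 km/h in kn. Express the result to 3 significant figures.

1 km/h = 0.539957 kn.
Thus 3850 × 0.539957 ≈ 2080 kn.

2080 knots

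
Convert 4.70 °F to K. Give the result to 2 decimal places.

257.98 K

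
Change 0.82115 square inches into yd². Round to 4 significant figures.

1 in² = 0.000771605 square yards.
Then 0.82115 × 0.000771605 ≈ 0.0006336 yd².

0.0006336 yd²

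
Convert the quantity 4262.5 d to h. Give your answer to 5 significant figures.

102300 h

1 day = 24.0000 h.
Then 4262.5 × 24.0000 ≈ 102300 h.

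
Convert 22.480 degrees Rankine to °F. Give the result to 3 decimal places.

°R = °F + 459.67.
Applying the formula gives -437.190 °F.

-437.190 °F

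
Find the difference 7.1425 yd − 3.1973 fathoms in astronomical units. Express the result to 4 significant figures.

4.571 × 10^-12 au

7.1425 yd = 4.36577 × 10^-11 au and 3.1973 fathom = 3.90863 × 10^-11 au.
4.36577 × 10^-11 − 3.90863 × 10^-11 ≈ 4.571 × 10^-12 au.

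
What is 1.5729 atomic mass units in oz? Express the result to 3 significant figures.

1 atomic mass unit = 5.85738e-26 oz.
So 1.5729 × 5.85738e-26 ≈ 9.21e-26 oz.

9.21e-26 oz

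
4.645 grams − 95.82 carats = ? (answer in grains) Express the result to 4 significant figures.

4.645 g = 71.6833 gr and 95.82 ct = 295.746 gr.
71.6833 − 295.746 ≈ -224.1 gr.

-224.1 gr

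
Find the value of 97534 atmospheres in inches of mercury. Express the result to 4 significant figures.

2.918e+6 inches of mercury

1 atm = 29.9213 inHg.
So 97534 × 29.9213 ≈ 2.918e+6 inHg.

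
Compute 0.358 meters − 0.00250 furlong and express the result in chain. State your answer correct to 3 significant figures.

0.358 m = 0.0177961 chain and 0.00250 furlong = 0.0250000 chain.
0.0177961 − 0.0250000 ≈ -0.00720 chain.

-0.00720 chain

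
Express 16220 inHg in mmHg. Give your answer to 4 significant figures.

412000 millimeters of mercury

1 inHg = 25.4000 millimeters of mercury.
So 16220 × 25.4000 ≈ 412000 mmHg.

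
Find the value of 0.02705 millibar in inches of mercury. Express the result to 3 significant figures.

1 millibar = 0.0295300 inHg.
Then 0.02705 × 0.0295300 ≈ 0.000799 inHg.

0.000799 inches of mercury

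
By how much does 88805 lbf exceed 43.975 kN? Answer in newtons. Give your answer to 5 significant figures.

88805 lbf = 395024 N and 43.975 kN = 43975.0 N.
395024 − 43975.0 ≈ 351050 N.

351050 N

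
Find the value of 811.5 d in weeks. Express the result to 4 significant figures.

1 d = 0.142857 weeks.
Thus 811.5 × 0.142857 ≈ 115.9 wk.

115.9 wk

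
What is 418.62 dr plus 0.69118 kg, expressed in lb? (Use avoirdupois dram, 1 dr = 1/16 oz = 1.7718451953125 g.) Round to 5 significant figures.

3.1590 pounds

418.62 dr = 1.63523 lb and 0.69118 kg = 1.52379 lb.
1.63523 + 1.52379 ≈ 3.1590 lb.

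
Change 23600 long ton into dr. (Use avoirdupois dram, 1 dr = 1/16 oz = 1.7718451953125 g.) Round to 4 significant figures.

1 long ton = 573440 drams.
Then 23600 × 573440 ≈ 1.353 × 10^10 dr.

1.353 × 10^10 dr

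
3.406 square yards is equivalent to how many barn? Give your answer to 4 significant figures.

2.848 × 10^28 barns

1 square yard = 8.36127 × 10^27 barn.
3.406 × 8.36127 × 10^27 ≈ 2.848 × 10^28 barn.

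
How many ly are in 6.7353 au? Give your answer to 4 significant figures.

0.0001065 light-years

1 au = 1.58125 × 10^-5 ly.
Then 6.7353 × 1.58125 × 10^-5 ≈ 0.0001065 ly.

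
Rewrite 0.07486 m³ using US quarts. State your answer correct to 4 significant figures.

79.10 US qt

1 cubic meter = 1056.69 US quarts.
So 0.07486 × 1056.69 ≈ 79.10 US qt.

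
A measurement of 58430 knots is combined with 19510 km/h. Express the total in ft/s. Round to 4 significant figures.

116400 feet per second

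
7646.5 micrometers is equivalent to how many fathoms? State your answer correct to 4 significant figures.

1 μm = 5.46807 × 10^-7 fathom.
Then 7646.5 × 5.46807 × 10^-7 ≈ 0.004181 fathom.

0.004181 fathoms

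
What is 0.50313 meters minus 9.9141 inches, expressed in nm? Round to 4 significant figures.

0.50313 m = 5.03130e+8 nm and 9.9141 in = 2.51818e+8 nm.
5.03130e+8 − 2.51818e+8 ≈ 2.513e+8 nm.

2.513e+8 nm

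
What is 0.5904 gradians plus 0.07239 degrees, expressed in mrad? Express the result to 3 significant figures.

10.5 milliradians

0.5904 grad = 9.27398 mrad and 0.07239 ° = 1.26344 mrad.
9.27398 + 1.26344 ≈ 10.5 mrad.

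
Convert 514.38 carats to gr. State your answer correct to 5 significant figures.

1587.6 grains

1 carat = 3.08647 gr.
514.38 × 3.08647 ≈ 1587.6 gr.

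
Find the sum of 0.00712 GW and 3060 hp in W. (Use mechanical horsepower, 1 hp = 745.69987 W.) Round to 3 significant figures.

9.40e+6 W

0.00712 GW = 7.12000e+6 W and 3060 hp = 2.28184e+6 W.
7.12000e+6 + 2.28184e+6 ≈ 9.40e+6 W.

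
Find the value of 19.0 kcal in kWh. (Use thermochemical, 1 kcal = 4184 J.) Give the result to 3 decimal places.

0.022 kWh

1 kcal = 0.00116222 kilowatt-hours.
Then 19.0 × 0.00116222 ≈ 0.022 kWh.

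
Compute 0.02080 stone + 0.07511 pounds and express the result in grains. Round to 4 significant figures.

0.02080 st = 2038.40 gr and 0.07511 lb = 525.770 gr.
2038.40 + 525.770 ≈ 2564 gr.

2564 grains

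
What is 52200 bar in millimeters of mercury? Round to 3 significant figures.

1 bar = 750.062 mmHg.
Thus 52200 × 750.062 ≈ 3.92e+7 mmHg.

3.92e+7 mmHg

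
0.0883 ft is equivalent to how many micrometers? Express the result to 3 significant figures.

26900 micrometers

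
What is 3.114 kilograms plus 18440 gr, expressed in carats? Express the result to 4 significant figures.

21540 ct

3.114 kg = 15570.0 ct and 18440 gr = 5974.46 ct.
15570.0 + 5974.46 ≈ 21540 ct.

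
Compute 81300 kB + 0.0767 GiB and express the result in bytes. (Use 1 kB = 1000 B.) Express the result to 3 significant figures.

1.64e+8 B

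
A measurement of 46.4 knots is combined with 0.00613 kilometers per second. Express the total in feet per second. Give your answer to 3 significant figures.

98.4 ft/s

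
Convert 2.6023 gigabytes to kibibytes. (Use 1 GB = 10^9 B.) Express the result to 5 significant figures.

2.5413 × 10^6 kibibytes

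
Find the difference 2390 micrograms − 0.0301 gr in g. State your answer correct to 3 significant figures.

2390 μg = 0.00239000 g and 0.0301 gr = 0.00195045 g.
0.00239000 − 0.00195045 ≈ 0.000440 g.

0.000440 g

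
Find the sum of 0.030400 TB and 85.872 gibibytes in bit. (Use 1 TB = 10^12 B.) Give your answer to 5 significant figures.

0.030400 TB = 2.432000e+11 bit and 85.872 GiB = 7.376349e+11 bit.
2.432000e+11 + 7.376349e+11 ≈ 9.8083e+11 bit.

9.8083e+11 bit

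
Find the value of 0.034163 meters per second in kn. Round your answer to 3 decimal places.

1 meter per second = 1.94384 knots.
0.034163 × 1.94384 ≈ 0.066 kn.

0.066 kn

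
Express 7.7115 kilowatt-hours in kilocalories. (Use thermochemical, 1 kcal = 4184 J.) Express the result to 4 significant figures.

6635 kcal

1 kWh = 860.421 kilocalories.
So 7.7115 × 860.421 ≈ 6635 kcal.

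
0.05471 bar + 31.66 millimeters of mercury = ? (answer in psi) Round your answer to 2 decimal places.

0.05471 bar = 0.793501 psi and 31.66 mmHg = 0.612202 psi.
0.793501 + 0.612202 ≈ 1.41 psi.

1.41 psi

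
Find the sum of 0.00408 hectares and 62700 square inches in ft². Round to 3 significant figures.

875 ft²

0.00408 ha = 439.168 ft² and 62700 in² = 435.417 ft².
439.168 + 435.417 ≈ 875 ft².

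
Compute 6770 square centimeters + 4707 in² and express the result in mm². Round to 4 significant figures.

3.714 × 10^6 square millimeters

6770 cm² = 677000 mm² and 4707 in² = 3.03677 × 10^6 mm².
677000 + 3.03677 × 10^6 ≈ 3.714 × 10^6 mm².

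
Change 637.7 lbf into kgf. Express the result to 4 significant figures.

289.3 kgf

1 pound-force = 0.453592 kilograms-force.
Then 637.7 × 0.453592 ≈ 289.3 kgf.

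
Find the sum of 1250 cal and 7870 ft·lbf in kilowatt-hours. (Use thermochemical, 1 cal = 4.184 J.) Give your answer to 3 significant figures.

0.00442 kilowatt-hours

1250 cal = 0.00145278 kWh and 7870 ft·lbf = 0.00296397 kWh.
0.00145278 + 0.00296397 ≈ 0.00442 kWh.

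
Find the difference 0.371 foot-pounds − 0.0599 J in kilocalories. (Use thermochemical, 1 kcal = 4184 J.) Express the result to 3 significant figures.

0.000106 kcal

0.371 ft·lbf = 0.000120222 kcal and 0.0599 J = 1.43164 × 10^-5 kcal.
0.000120222 − 1.43164 × 10^-5 ≈ 0.000106 kcal.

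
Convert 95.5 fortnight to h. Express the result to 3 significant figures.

32100 h

1 fortnight = 336.000 h.
95.5 × 336.000 ≈ 32100 h.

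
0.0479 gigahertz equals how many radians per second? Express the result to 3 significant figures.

3.01 × 10^8 rad/s

1 GHz = 6.28319 × 10^9 rad/s.
Thus 0.0479 × 6.28319 × 10^9 ≈ 3.01 × 10^8 rad/s.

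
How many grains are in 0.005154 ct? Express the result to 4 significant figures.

0.01591 grains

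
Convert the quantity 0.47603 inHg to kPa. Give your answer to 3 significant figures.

1.61 kPa

1 inHg = 3.38639 kPa.
So 0.47603 × 3.38639 ≈ 1.61 kPa.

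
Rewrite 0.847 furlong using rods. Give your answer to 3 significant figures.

1 furlong = 40.0000 rod.
So 0.847 × 40.0000 ≈ 33.9 rod.

33.9 rod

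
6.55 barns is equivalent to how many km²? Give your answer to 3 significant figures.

6.55e-34 square kilometers

1 barn = 1.00000e-34 km².
Thus 6.55 × 1.00000e-34 ≈ 6.55e-34 km².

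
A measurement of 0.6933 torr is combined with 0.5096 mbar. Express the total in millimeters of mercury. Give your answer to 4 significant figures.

0.6933 torr = 0.693300 mmHg and 0.5096 mbar = 0.382231 mmHg.
0.693300 + 0.382231 ≈ 1.076 mmHg.

1.076 mmHg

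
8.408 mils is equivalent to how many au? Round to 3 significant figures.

1 mil = 1.69789e-16 astronomical units.
Thus 8.408 × 1.69789e-16 ≈ 1.43e-15 au.

1.43e-15 astronomical units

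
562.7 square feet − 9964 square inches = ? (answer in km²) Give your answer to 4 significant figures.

562.7 ft² = 5.22765 × 10^-5 km² and 9964 in² = 6.42837 × 10^-6 km².
5.22765 × 10^-5 − 6.42837 × 10^-6 ≈ 4.585 × 10^-5 km².

4.585 × 10^-5 km²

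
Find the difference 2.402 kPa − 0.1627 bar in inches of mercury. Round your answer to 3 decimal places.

2.402 kPa = 0.709310 inHg and 0.1627 bar = 4.80453 inHg.
0.709310 − 4.80453 ≈ -4.095 inHg.

-4.095 inches of mercury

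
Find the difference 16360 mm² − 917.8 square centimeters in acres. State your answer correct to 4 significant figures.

-1.864 × 10^-5 acre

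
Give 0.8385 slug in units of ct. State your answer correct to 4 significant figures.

61180 ct

1 slug = 72969.5 ct.
0.8385 × 72969.5 ≈ 61180 ct.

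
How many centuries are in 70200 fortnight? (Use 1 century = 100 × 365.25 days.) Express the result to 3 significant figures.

1 fortnight = 0.000383299 centuries.
Then 70200 × 0.000383299 ≈ 26.9 century.

26.9 centuries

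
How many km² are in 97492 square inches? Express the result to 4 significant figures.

1 in² = 6.45160e-10 square kilometers.
Then 97492 × 6.45160e-10 ≈ 6.290e-5 km².

6.290e-5 km²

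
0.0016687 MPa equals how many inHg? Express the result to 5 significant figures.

1 megapascal = 295.300 inHg.
0.0016687 × 295.300 ≈ 0.49277 inHg.

0.49277 inHg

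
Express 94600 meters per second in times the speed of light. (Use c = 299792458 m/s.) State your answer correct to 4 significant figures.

1 meter per second = 3.33564e-9 c.
Thus 94600 × 3.33564e-9 ≈ 0.0003156 c.

0.0003156 c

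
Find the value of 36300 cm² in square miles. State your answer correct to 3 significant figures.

1.40e-6 square miles

1 square centimeter = 3.86102e-11 mi².
Then 36300 × 3.86102e-11 ≈ 1.40e-6 mi².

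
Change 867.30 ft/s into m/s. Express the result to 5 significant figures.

264.35 m/s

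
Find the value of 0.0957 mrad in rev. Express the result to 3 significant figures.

1.52e-5 rev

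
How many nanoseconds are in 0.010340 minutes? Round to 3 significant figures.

6.20e+8 ns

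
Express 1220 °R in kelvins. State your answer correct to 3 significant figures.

678 kelvins

°R = K × 9/5.
Applying the formula gives 678 K.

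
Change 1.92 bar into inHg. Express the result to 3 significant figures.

56.7 inHg

1 bar = 29.5300 inches of mercury.
So 1.92 × 29.5300 ≈ 56.7 inHg.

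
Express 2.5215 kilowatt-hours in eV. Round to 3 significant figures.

5.67 × 10^25 eV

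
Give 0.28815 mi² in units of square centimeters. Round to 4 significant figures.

1 square mile = 2.58999e+10 cm².
So 0.28815 × 2.58999e+10 ≈ 7.463e+9 cm².

7.463e+9 square centimeters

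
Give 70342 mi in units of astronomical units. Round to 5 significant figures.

1 mile = 1.07578 × 10^-8 au.
So 70342 × 1.07578 × 10^-8 ≈ 0.00075673 au.

0.00075673 au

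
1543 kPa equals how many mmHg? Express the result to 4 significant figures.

11570 millimeters of mercury

1 kPa = 7.50062 mmHg.
Thus 1543 × 7.50062 ≈ 11570 mmHg.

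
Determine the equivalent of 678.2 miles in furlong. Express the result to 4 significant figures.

5426 furlongs

1 mile = 8.00000 furlongs.
So 678.2 × 8.00000 ≈ 5426 furlong.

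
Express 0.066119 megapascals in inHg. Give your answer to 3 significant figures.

19.5 inHg

1 megapascal = 295.300 inHg.
0.066119 × 295.300 ≈ 19.5 inHg.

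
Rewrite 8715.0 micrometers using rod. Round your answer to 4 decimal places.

0.0017 rod

1 μm = 1.98839e-7 rod.
8715.0 × 1.98839e-7 ≈ 0.0017 rod.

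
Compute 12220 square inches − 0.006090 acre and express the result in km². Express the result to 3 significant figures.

12220 in² = 7.88386 × 10^-6 km² and 0.006090 acre = 2.46454 × 10^-5 km².
7.88386 × 10^-6 − 2.46454 × 10^-5 ≈ -1.68 × 10^-5 km².

-1.68 × 10^-5 km²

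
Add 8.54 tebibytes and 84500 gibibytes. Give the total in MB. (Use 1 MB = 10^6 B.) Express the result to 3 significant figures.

8.54 TiB = 9.38983 × 10^6 MB and 84500 GiB = 9.07312 × 10^7 MB.
9.38983 × 10^6 + 9.07312 × 10^7 ≈ 1.00 × 10^8 MB.

1.00 × 10^8 megabytes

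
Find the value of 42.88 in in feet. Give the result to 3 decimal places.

3.573 ft

1 inch = 0.0833333 feet.
So 42.88 × 0.0833333 ≈ 3.573 ft.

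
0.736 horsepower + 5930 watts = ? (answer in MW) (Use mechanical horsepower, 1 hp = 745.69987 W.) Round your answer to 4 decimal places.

0.0065 megawatts

0.736 hp = 0.000548835 MW and 5930 W = 0.00593000 MW.
0.000548835 + 0.00593000 ≈ 0.0065 MW.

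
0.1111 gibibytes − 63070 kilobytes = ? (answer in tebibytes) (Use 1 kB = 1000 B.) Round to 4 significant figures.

5.113 × 10^-5 TiB

0.1111 GiB = 0.000108496 TiB and 63070 kB = 5.73618 × 10^-5 TiB.
0.000108496 − 5.73618 × 10^-5 ≈ 5.113 × 10^-5 TiB.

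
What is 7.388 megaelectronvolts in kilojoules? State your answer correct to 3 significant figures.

1 MeV = 1.60218 × 10^-16 kJ.
Then 7.388 × 1.60218 × 10^-16 ≈ 1.18 × 10^-15 kJ.

1.18 × 10^-15 kilojoules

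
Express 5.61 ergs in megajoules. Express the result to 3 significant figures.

5.61 × 10^-13 MJ

1 erg = 1.00000 × 10^-13 megajoules.
Then 5.61 × 1.00000 × 10^-13 ≈ 5.61 × 10^-13 MJ.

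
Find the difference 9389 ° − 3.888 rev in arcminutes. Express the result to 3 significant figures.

479000 arcminutes

9389 ° = 563340 arcmin and 3.888 rev = 83980.8 arcmin.
563340 − 83980.8 ≈ 479000 arcmin.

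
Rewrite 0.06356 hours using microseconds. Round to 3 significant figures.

1 hour = 3.60000 × 10^9 microseconds.
So 0.06356 × 3.60000 × 10^9 ≈ 2.29 × 10^8 μs.

2.29 × 10^8 microseconds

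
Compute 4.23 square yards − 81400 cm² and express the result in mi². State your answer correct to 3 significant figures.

-1.78 × 10^-6 square miles

4.23 yd² = 1.36557 × 10^-6 mi² and 81400 cm² = 3.14287 × 10^-6 mi².
1.36557 × 10^-6 − 3.14287 × 10^-6 ≈ -1.78 × 10^-6 mi².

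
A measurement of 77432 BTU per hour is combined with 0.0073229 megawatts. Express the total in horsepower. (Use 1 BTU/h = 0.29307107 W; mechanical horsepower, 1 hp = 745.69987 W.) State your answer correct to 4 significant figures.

77432 BTU/h = 30.4319 hp and 0.0073229 MW = 9.82017 hp.
30.4319 + 9.82017 ≈ 40.25 hp.

40.25 horsepower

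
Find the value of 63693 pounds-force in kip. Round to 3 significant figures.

1 lbf = 0.00100000 kip.
So 63693 × 0.00100000 ≈ 63.7 kip.

63.7 kip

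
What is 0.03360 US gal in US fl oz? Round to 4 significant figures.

1 US gal = 128.000 US fl oz.
Then 0.03360 × 128.000 ≈ 4.301 US fl oz.

4.301 US fl oz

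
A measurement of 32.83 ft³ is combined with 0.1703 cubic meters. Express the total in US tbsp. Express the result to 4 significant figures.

74390 US tbsp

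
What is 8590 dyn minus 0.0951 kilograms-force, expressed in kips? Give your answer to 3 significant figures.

-0.000190 kip

8590 dyn = 1.93111e-5 kip and 0.0951 kgf = 0.000209660 kip.
1.93111e-5 − 0.000209660 ≈ -0.000190 kip.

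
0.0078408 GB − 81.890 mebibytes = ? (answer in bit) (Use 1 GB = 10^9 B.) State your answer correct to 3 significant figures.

0.0078408 GB = 6.27264 × 10^7 bit and 81.890 MiB = 6.86943 × 10^8 bit.
6.27264 × 10^7 − 6.86943 × 10^8 ≈ -6.24 × 10^8 bit.

-6.24 × 10^8 bits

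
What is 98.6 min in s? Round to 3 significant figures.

1 minute = 60.0000 seconds.
Thus 98.6 × 60.0000 ≈ 5920 s.

5920 seconds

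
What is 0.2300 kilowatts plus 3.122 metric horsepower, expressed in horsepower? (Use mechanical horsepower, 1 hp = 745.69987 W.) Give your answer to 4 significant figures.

3.388 horsepower

0.2300 kW = 0.308435 hp and 3.122 PS = 3.07929 hp.
0.308435 + 3.07929 ≈ 3.388 hp.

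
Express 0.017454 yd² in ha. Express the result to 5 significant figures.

1.4594 × 10^-6 ha

1 yd² = 8.36127 × 10^-5 ha.
Thus 0.017454 × 8.36127 × 10^-5 ≈ 1.4594 × 10^-6 ha.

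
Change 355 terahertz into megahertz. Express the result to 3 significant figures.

3.55 × 10^8 MHz

1 THz = 1.00000 × 10^6 megahertz.
355 × 1.00000 × 10^6 ≈ 3.55 × 10^8 MHz.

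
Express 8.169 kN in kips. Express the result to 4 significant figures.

1 kN = 0.224809 kip.
Then 8.169 × 0.224809 ≈ 1.836 kip.

1.836 kip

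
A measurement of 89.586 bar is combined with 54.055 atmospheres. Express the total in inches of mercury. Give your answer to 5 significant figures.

89.586 bar = 2645.47 inHg and 54.055 atm = 1617.39 inHg.
2645.47 + 1617.39 ≈ 4262.9 inHg.

4262.9 inHg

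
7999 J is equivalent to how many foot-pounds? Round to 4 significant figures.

5900 ft·lbf

1 joule = 0.737562 ft·lbf.
7999 × 0.737562 ≈ 5900 ft·lbf.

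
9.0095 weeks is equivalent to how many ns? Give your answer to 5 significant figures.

5.4489 × 10^15 ns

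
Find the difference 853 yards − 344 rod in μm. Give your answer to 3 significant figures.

-9.50e+8 micrometers

853 yd = 7.79983e+8 μm and 344 rod = 1.73004e+9 μm.
7.79983e+8 − 1.73004e+9 ≈ -9.50e+8 μm.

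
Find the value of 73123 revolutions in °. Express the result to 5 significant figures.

2.6324 × 10^7 degrees

1 revolution = 360.000 degrees.
So 73123 × 360.000 ≈ 2.6324 × 10^7 °.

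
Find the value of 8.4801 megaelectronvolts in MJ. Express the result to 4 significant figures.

1.359e-18 MJ

1 MeV = 1.60218e-19 megajoules.
So 8.4801 × 1.60218e-19 ≈ 1.359e-18 MJ.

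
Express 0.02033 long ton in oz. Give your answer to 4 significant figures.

728.6 oz

1 long ton = 35840.0 ounces.
So 0.02033 × 35840.0 ≈ 728.6 oz.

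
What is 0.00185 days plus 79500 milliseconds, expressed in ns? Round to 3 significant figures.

2.39e+11 ns

0.00185 d = 1.59840e+11 ns and 79500 ms = 7.95000e+10 ns.
1.59840e+11 + 7.95000e+10 ≈ 2.39e+11 ns.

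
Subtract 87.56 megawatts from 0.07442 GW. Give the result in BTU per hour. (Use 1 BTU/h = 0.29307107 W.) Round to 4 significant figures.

0.07442 GW = 2.539316 × 10^8 BTU/h and 87.56 MW = 2.987671 × 10^8 BTU/h.
2.539316 × 10^8 − 2.987671 × 10^8 ≈ -4.484 × 10^7 BTU/h.

-4.484 × 10^7 BTU/h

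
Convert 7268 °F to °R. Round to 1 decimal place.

7727.7 °R

°R = °F + 459.67.
Applying the formula gives 7727.7 °R.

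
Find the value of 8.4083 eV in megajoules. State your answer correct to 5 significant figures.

1.3472 × 10^-24 MJ

1 eV = 1.60218 × 10^-25 megajoules.
Thus 8.4083 × 1.60218 × 10^-25 ≈ 1.3472 × 10^-24 MJ.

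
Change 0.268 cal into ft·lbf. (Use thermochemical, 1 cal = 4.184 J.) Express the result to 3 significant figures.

1 cal = 3.08596 ft·lbf.
Thus 0.268 × 3.08596 ≈ 0.827 ft·lbf.

0.827 foot-pounds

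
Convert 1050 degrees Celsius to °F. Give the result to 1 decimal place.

1922.0 degrees Fahrenheit

°F = °C × 9/5 + 32.
Applying the formula gives 1922.0 °F.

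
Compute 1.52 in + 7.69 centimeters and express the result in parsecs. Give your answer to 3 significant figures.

3.74 × 10^-18 pc

1.52 in = 1.25120 × 10^-18 pc and 7.69 cm = 2.49216 × 10^-18 pc.
1.25120 × 10^-18 + 2.49216 × 10^-18 ≈ 3.74 × 10^-18 pc.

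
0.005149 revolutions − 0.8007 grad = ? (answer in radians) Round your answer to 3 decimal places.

0.020 rad

0.005149 rev = 0.0323521 rad and 0.8007 grad = 0.0125774 rad.
0.0323521 − 0.0125774 ≈ 0.020 rad.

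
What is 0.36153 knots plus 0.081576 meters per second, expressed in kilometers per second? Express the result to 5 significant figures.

0.00026756 kilometers per second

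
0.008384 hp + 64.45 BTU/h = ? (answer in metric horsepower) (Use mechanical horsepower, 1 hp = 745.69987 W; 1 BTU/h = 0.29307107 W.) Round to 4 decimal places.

0.0342 PS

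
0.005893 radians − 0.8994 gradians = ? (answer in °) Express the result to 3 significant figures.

0.005893 rad = 0.337644 ° and 0.8994 grad = 0.809460 °.
0.337644 − 0.809460 ≈ -0.472 °.

-0.472 °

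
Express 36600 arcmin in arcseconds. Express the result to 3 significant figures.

2.20e+6 arcsec

1 arcmin = 60.0000 arcsec.
So 36600 × 60.0000 ≈ 2.20e+6 arcsec.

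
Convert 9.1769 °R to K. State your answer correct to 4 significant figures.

5.098 K

°R = K × 9/5.
Applying the formula gives 5.098 K.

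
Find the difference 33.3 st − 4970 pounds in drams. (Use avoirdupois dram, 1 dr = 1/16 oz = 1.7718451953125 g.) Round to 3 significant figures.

-1.15 × 10^6 dr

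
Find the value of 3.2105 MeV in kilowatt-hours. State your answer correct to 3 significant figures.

1.43e-19 kWh

1 MeV = 4.45049e-20 kWh.
So 3.2105 × 4.45049e-20 ≈ 1.43e-19 kWh.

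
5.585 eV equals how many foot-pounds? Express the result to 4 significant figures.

6.600 × 10^-19 ft·lbf

1 electronvolt = 1.18170 × 10^-19 foot-pounds.
So 5.585 × 1.18170 × 10^-19 ≈ 6.600 × 10^-19 ft·lbf.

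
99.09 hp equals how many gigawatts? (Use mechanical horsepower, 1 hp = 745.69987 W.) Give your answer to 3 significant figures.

7.39e-5 GW

1 hp = 7.45700e-7 GW.
So 99.09 × 7.45700e-7 ≈ 7.39e-5 GW.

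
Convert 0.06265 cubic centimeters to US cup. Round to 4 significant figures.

1 cm³ = 0.00422675 US cup.
Thus 0.06265 × 0.00422675 ≈ 0.0002648 US cup.

0.0002648 US cup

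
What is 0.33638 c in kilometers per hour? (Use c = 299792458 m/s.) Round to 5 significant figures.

3.6304 × 10^8 km/h

1 speed of light = 1.07925 × 10^9 km/h.
Thus 0.33638 × 1.07925 × 10^9 ≈ 3.6304 × 10^8 km/h.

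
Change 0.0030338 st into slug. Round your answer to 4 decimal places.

1 st = 0.435133 slug.
So 0.0030338 × 0.435133 ≈ 0.0013 slug.

0.0013 slug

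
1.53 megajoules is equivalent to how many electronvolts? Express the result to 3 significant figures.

1 megajoule = 6.24151 × 10^24 eV.
Then 1.53 × 6.24151 × 10^24 ≈ 9.55 × 10^24 eV.

9.55 × 10^24 eV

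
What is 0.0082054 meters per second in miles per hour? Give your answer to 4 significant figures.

0.01835 miles per hour

1 m/s = 2.23694 mph.
Thus 0.0082054 × 2.23694 ≈ 0.01835 mph.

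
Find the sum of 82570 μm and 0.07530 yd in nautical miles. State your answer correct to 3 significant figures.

8.18 × 10^-5 nautical miles

82570 μm = 4.45842 × 10^-5 nmi and 0.07530 yd = 3.71784 × 10^-5 nmi.
4.45842 × 10^-5 + 3.71784 × 10^-5 ≈ 8.18 × 10^-5 nmi.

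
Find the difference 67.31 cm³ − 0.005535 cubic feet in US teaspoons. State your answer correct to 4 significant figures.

-18.14 US tsp

67.31 cm³ = 13.6561 US tsp and 0.005535 ft³ = 31.7988 US tsp.
13.6561 − 31.7988 ≈ -18.14 US tsp.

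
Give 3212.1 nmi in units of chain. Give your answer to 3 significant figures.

296000 chains

1 nmi = 92.0624 chains.
So 3212.1 × 92.0624 ≈ 296000 chain.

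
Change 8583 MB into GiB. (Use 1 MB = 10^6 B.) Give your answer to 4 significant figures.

1 megabyte = 0.000931323 gibibytes.
Thus 8583 × 0.000931323 ≈ 7.994 GiB.

7.994 gibibytes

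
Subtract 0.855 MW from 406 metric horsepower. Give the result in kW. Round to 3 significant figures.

406 PS = 298.612 kW and 0.855 MW = 855.000 kW.
298.612 − 855.000 ≈ -556 kW.

-556 kW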